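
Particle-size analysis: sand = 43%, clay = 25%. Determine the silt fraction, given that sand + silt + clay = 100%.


Step 1: sand + silt + clay = 100%
Step 2: silt = 100 - sand - clay
Step 3: silt = 100 - 43 - 25
Step 4: silt = 32%

32


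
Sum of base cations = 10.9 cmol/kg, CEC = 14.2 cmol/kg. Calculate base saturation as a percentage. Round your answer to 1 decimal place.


Step 1: BS = 100 * (sum of bases) / CEC
Step 2: BS = 100 * 10.9 / 14.2
Step 3: BS = 76.8%

76.8


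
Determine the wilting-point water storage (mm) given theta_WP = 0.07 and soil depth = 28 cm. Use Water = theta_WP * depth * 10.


Step 1: Water (mm) = theta_WP * depth * 10
Step 2: Water = 0.07 * 28 * 10
Step 3: Water = 19.6 mm

19.6


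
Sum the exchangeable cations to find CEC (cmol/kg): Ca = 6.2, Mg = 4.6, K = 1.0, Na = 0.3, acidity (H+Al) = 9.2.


Step 1: CEC = Ca + Mg + K + Na + (H+Al)
Step 2: CEC = 6.2 + 4.6 + 1.0 + 0.3 + 9.2
Step 3: CEC = 21.3 cmol/kg

21.3


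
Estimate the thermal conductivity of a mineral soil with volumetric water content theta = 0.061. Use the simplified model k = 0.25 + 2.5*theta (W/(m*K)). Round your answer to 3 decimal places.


Step 1: k = 0.25 + 2.5 * theta
Step 2: k = 0.25 + 2.5 * 0.061
Step 3: k = 0.25 + 0.153
Step 4: k = 0.403 W/(m*K)

0.403


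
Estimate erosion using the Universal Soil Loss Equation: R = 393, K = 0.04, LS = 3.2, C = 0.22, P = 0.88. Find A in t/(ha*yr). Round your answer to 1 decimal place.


Step 1: A = R * K * LS * C * P
Step 2: R * K = 393 * 0.04 = 15.72
Step 3: (R*K) * LS = 15.72 * 3.2 = 50.304
Step 4: * C * P = 50.304 * 0.22 * 0.88 = 9.7
Step 5: A = 9.7 t/(ha*yr)

9.7


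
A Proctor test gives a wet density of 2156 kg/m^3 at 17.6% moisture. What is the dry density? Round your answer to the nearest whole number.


Step 1: Dry density = wet density / (1 + w/100)
Step 2: Dry density = 2156 / (1 + 17.6/100)
Step 3: Dry density = 2156 / 1.176
Step 4: Dry density = 1833 kg/m^3

1833


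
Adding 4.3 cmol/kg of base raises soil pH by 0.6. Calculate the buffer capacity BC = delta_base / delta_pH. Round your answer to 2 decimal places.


Step 1: BC = change in base / change in pH
Step 2: BC = 4.3 / 0.6
Step 3: BC = 7.17 cmol/(kg*pH unit)

7.17


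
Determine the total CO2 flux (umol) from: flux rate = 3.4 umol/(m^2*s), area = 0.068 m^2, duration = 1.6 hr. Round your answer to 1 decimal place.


Step 1: Convert time to seconds: 1.6 hr * 3600 = 5760.0 s
Step 2: Total = flux * area * time_s
Step 3: Total = 3.4 * 0.068 * 5760.0
Step 4: Total = 1331.7 umol

1331.7


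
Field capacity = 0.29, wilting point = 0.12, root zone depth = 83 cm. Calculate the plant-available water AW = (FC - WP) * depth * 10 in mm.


Step 1: Available water = (FC - WP) * depth * 10
Step 2: AW = (0.29 - 0.12) * 83 * 10
Step 3: AW = 0.17 * 83 * 10
Step 4: AW = 141.1 mm

141.1


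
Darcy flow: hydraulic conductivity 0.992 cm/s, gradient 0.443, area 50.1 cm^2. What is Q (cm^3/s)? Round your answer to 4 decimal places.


Step 1: Apply Darcy's law: Q = K * i * A
Step 2: Q = 0.992 * 0.443 * 50.1
Step 3: Q = 22.0167 cm^3/s

22.0167


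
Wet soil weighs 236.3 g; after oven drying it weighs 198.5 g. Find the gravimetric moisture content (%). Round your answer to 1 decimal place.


Step 1: Water mass = wet - dry = 236.3 - 198.5 = 37.8 g
Step 2: w = 100 * water mass / dry mass
Step 3: w = 100 * 37.8 / 198.5 = 19.0%

19.0


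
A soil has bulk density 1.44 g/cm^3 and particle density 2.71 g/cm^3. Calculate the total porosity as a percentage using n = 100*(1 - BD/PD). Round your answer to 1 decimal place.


Step 1: Formula: n = 100 * (1 - BD / PD)
Step 2: n = 100 * (1 - 1.44 / 2.71)
Step 3: n = 100 * (1 - 0.53137)
Step 4: n = 46.9%

46.9


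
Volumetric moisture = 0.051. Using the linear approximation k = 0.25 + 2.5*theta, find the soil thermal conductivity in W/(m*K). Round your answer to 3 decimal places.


Step 1: k = 0.25 + 2.5 * theta
Step 2: k = 0.25 + 2.5 * 0.051
Step 3: k = 0.25 + 0.128
Step 4: k = 0.378 W/(m*K)

0.378


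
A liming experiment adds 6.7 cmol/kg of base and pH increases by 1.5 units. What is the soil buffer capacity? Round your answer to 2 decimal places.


Step 1: BC = change in base / change in pH
Step 2: BC = 6.7 / 1.5
Step 3: BC = 4.47 cmol/(kg*pH unit)

4.47


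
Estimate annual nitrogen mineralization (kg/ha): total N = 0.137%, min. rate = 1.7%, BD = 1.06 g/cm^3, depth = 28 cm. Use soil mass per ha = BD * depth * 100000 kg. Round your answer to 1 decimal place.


Step 1: Soil mass per ha = BD * depth * 100000 = 1.06 * 28 * 100000 = 2968000 kg
Step 2: Total N pool = soil mass * N%/100 = 2968000 * 0.137/100 = 4066.16 kg/ha
Step 3: N mineralized = N pool * rate%/100 = 4066.16 * 1.7/100 = 69.1 kg/ha/yr

69.1


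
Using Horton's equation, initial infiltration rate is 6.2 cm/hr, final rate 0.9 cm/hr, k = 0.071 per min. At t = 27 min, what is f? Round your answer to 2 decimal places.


Step 1: f = fc + (f0 - fc) * exp(-k * t)
Step 2: exp(-0.071 * 27) = 0.147047
Step 3: f = 0.9 + (6.2 - 0.9) * 0.147047
Step 4: f = 0.9 + 5.3 * 0.147047
Step 5: f = 1.68 cm/hr

1.68


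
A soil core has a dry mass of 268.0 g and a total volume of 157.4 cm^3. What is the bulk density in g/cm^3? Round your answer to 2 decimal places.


Step 1: Identify the formula: BD = dry mass / volume
Step 2: Substitute values: BD = 268.0 / 157.4
Step 3: BD = 1.7 g/cm^3

1.7


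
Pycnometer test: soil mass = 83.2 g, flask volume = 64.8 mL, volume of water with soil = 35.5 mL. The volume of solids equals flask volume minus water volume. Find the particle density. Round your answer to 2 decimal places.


Step 1: Volume of solids = flask volume - water volume with soil
Step 2: V_solids = 64.8 - 35.5 = 29.3 mL
Step 3: Particle density = mass / V_solids = 83.2 / 29.3 = 2.84 g/cm^3

2.84


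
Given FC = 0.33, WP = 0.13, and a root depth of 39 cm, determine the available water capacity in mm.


Step 1: Available water = (FC - WP) * depth * 10
Step 2: AW = (0.33 - 0.13) * 39 * 10
Step 3: AW = 0.2 * 39 * 10
Step 4: AW = 78.0 mm

78.0


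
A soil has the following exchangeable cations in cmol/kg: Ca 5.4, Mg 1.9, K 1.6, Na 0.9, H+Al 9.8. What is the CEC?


Step 1: CEC = Ca + Mg + K + Na + (H+Al)
Step 2: CEC = 5.4 + 1.9 + 1.6 + 0.9 + 9.8
Step 3: CEC = 19.6 cmol/kg

19.6


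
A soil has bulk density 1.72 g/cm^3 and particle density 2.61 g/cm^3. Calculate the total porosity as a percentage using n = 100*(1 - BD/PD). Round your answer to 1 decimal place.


Step 1: Formula: n = 100 * (1 - BD / PD)
Step 2: n = 100 * (1 - 1.72 / 2.61)
Step 3: n = 100 * (1 - 0.659)
Step 4: n = 34.1%

34.1


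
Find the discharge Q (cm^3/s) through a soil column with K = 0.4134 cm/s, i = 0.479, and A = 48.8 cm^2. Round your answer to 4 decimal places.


Step 1: Apply Darcy's law: Q = K * i * A
Step 2: Q = 0.4134 * 0.479 * 48.8
Step 3: Q = 9.6633 cm^3/s

9.6633


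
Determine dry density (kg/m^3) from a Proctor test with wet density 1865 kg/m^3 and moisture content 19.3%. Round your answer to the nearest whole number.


Step 1: Dry density = wet density / (1 + w/100)
Step 2: Dry density = 1865 / (1 + 19.3/100)
Step 3: Dry density = 1865 / 1.193
Step 4: Dry density = 1563 kg/m^3

1563


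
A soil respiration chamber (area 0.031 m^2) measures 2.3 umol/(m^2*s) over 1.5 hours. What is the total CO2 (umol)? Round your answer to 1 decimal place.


Step 1: Convert time to seconds: 1.5 hr * 3600 = 5400.0 s
Step 2: Total = flux * area * time_s
Step 3: Total = 2.3 * 0.031 * 5400.0
Step 4: Total = 385.0 umol

385.0


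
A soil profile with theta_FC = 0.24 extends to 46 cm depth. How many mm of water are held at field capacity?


Step 1: Water (mm) = theta_FC * depth (cm) * 10
Step 2: Water = 0.24 * 46 * 10
Step 3: Water = 110.4 mm

110.4


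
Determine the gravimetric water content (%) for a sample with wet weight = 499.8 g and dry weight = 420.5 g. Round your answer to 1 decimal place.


Step 1: Water mass = wet - dry = 499.8 - 420.5 = 79.3 g
Step 2: w = 100 * water mass / dry mass
Step 3: w = 100 * 79.3 / 420.5 = 18.9%

18.9


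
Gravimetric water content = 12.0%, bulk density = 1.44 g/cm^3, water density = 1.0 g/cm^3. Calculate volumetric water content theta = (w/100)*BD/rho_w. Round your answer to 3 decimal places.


Step 1: theta = (w / 100) * BD / rho_w
Step 2: theta = (12.0 / 100) * 1.44 / 1.0
Step 3: theta = 0.12 * 1.44
Step 4: theta = 0.173

0.173


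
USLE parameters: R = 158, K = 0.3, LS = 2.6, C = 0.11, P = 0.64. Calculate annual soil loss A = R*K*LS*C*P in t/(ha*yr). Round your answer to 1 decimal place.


Step 1: A = R * K * LS * C * P
Step 2: R * K = 158 * 0.3 = 47.4
Step 3: (R*K) * LS = 47.4 * 2.6 = 123.24
Step 4: * C * P = 123.24 * 0.11 * 0.64 = 8.7
Step 5: A = 8.7 t/(ha*yr)

8.7


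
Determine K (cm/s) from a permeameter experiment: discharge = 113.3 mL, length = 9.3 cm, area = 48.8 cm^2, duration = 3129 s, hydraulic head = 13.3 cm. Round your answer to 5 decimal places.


Step 1: K = Q * L / (A * t * h)
Step 2: Numerator = 113.3 * 9.3 = 1053.69
Step 3: Denominator = 48.8 * 3129 * 13.3 = 2030846.16
Step 4: K = 1053.69 / 2030846.16 = 0.00052 cm/s

0.00052


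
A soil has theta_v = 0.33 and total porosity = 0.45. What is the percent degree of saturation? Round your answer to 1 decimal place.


Step 1: S = 100 * theta_v / n
Step 2: S = 100 * 0.33 / 0.45
Step 3: S = 73.3%

73.3


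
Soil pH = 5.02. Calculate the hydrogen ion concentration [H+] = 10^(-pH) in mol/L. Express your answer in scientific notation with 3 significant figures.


Step 1: [H+] = 10^(-pH)
Step 2: [H+] = 10^(-5.02)
Step 3: [H+] = 9.55e-06 mol/L

9.55e-06


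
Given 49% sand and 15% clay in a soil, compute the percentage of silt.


Step 1: sand + silt + clay = 100%
Step 2: silt = 100 - sand - clay
Step 3: silt = 100 - 49 - 15
Step 4: silt = 36%

36


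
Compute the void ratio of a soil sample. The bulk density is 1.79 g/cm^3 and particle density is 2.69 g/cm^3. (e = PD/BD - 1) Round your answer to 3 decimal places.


Step 1: e = PD / BD - 1
Step 2: e = 2.69 / 1.79 - 1
Step 3: e = 1.50279 - 1
Step 4: e = 0.503

0.503


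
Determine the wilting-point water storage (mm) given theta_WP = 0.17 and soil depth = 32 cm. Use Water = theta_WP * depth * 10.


Step 1: Water (mm) = theta_WP * depth * 10
Step 2: Water = 0.17 * 32 * 10
Step 3: Water = 54.4 mm

54.4


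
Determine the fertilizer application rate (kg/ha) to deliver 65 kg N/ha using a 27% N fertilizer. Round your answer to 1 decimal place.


Step 1: Fertilizer rate = target N / (N content / 100)
Step 2: Rate = 65 / (27 / 100)
Step 3: Rate = 65 / 0.27
Step 4: Rate = 240.7 kg/ha

240.7


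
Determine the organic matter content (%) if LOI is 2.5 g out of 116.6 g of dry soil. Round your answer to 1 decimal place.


Step 1: OM% = 100 * LOI / sample mass
Step 2: OM = 100 * 2.5 / 116.6
Step 3: OM = 2.1%

2.1


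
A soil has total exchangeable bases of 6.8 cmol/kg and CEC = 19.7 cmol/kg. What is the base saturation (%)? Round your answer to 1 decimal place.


Step 1: BS = 100 * (sum of bases) / CEC
Step 2: BS = 100 * 6.8 / 19.7
Step 3: BS = 34.5%

34.5


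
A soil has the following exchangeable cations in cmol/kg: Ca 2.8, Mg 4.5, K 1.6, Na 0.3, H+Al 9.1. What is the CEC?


Step 1: CEC = Ca + Mg + K + Na + (H+Al)
Step 2: CEC = 2.8 + 4.5 + 1.6 + 0.3 + 9.1
Step 3: CEC = 18.3 cmol/kg

18.3


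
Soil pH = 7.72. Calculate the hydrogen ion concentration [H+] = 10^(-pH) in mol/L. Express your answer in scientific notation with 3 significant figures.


Step 1: [H+] = 10^(-pH)
Step 2: [H+] = 10^(-7.72)
Step 3: [H+] = 1.91e-08 mol/L

1.91e-08


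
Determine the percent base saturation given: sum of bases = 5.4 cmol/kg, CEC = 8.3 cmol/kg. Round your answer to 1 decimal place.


Step 1: BS = 100 * (sum of bases) / CEC
Step 2: BS = 100 * 5.4 / 8.3
Step 3: BS = 65.1%

65.1


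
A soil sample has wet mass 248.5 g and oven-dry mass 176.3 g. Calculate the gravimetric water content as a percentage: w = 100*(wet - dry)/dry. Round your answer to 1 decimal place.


Step 1: Water mass = wet - dry = 248.5 - 176.3 = 72.2 g
Step 2: w = 100 * water mass / dry mass
Step 3: w = 100 * 72.2 / 176.3 = 41.0%

41.0


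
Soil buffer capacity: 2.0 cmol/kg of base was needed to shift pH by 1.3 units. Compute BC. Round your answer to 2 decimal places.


Step 1: BC = change in base / change in pH
Step 2: BC = 2.0 / 1.3
Step 3: BC = 1.54 cmol/(kg*pH unit)

1.54


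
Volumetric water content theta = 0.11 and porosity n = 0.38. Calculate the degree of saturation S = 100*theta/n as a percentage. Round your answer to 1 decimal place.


Step 1: S = 100 * theta_v / n
Step 2: S = 100 * 0.11 / 0.38
Step 3: S = 28.9%

28.9


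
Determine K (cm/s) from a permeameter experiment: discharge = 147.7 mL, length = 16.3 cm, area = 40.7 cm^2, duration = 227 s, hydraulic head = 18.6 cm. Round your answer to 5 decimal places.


Step 1: K = Q * L / (A * t * h)
Step 2: Numerator = 147.7 * 16.3 = 2407.51
Step 3: Denominator = 40.7 * 227 * 18.6 = 171843.54
Step 4: K = 2407.51 / 171843.54 = 0.01401 cm/s

0.01401


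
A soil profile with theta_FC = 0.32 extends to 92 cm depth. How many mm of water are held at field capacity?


Step 1: Water (mm) = theta_FC * depth (cm) * 10
Step 2: Water = 0.32 * 92 * 10
Step 3: Water = 294.4 mm

294.4


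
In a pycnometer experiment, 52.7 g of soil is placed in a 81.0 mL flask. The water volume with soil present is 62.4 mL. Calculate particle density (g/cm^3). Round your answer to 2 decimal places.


Step 1: Volume of solids = flask volume - water volume with soil
Step 2: V_solids = 81.0 - 62.4 = 18.6 mL
Step 3: Particle density = mass / V_solids = 52.7 / 18.6 = 2.83 g/cm^3

2.83


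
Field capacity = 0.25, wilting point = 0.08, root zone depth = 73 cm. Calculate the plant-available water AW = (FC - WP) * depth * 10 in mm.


Step 1: Available water = (FC - WP) * depth * 10
Step 2: AW = (0.25 - 0.08) * 73 * 10
Step 3: AW = 0.17 * 73 * 10
Step 4: AW = 124.1 mm

124.1


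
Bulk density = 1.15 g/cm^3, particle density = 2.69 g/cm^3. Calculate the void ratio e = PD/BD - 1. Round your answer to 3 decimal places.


Step 1: e = PD / BD - 1
Step 2: e = 2.69 / 1.15 - 1
Step 3: e = 2.33913 - 1
Step 4: e = 1.339

1.339


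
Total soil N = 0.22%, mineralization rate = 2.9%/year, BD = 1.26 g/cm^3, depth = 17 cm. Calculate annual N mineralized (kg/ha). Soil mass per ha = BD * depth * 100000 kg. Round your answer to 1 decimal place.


Step 1: Soil mass per ha = BD * depth * 100000 = 1.26 * 17 * 100000 = 2142000 kg
Step 2: Total N pool = soil mass * N%/100 = 2142000 * 0.22/100 = 4712.4 kg/ha
Step 3: N mineralized = N pool * rate%/100 = 4712.4 * 2.9/100 = 136.7 kg/ha/yr

136.7


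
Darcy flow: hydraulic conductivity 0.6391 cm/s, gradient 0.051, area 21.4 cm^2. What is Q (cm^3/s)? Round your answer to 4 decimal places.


Step 1: Apply Darcy's law: Q = K * i * A
Step 2: Q = 0.6391 * 0.051 * 21.4
Step 3: Q = 0.6975 cm^3/s

0.6975


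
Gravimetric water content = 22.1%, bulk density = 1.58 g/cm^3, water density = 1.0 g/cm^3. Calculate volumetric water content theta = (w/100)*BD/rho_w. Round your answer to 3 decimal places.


Step 1: theta = (w / 100) * BD / rho_w
Step 2: theta = (22.1 / 100) * 1.58 / 1.0
Step 3: theta = 0.221 * 1.58
Step 4: theta = 0.349

0.349


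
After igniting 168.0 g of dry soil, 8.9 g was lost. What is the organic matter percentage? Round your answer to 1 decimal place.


Step 1: OM% = 100 * LOI / sample mass
Step 2: OM = 100 * 8.9 / 168.0
Step 3: OM = 5.3%

5.3


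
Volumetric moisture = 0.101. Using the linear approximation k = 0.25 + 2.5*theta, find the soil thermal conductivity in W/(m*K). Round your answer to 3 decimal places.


Step 1: k = 0.25 + 2.5 * theta
Step 2: k = 0.25 + 2.5 * 0.101
Step 3: k = 0.25 + 0.253
Step 4: k = 0.503 W/(m*K)

0.503


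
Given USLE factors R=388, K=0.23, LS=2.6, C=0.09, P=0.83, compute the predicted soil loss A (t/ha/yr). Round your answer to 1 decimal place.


Step 1: A = R * K * LS * C * P
Step 2: R * K = 388 * 0.23 = 89.24
Step 3: (R*K) * LS = 89.24 * 2.6 = 232.024
Step 4: * C * P = 232.024 * 0.09 * 0.83 = 17.3
Step 5: A = 17.3 t/(ha*yr)

17.3


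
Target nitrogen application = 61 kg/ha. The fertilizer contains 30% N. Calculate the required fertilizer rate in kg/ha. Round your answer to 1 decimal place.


Step 1: Fertilizer rate = target N / (N content / 100)
Step 2: Rate = 61 / (30 / 100)
Step 3: Rate = 61 / 0.3
Step 4: Rate = 203.3 kg/ha

203.3


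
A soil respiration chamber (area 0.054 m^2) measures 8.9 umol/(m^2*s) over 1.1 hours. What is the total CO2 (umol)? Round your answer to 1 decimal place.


Step 1: Convert time to seconds: 1.1 hr * 3600 = 3960.0 s
Step 2: Total = flux * area * time_s
Step 3: Total = 8.9 * 0.054 * 3960.0
Step 4: Total = 1903.2 umol

1903.2


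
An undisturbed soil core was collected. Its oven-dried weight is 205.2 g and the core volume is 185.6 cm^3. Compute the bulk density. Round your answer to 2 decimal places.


Step 1: Identify the formula: BD = dry mass / volume
Step 2: Substitute values: BD = 205.2 / 185.6
Step 3: BD = 1.11 g/cm^3

1.11


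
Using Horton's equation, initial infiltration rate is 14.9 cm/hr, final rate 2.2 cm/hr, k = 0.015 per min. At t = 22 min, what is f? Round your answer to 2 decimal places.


Step 1: f = fc + (f0 - fc) * exp(-k * t)
Step 2: exp(-0.015 * 22) = 0.718924
Step 3: f = 2.2 + (14.9 - 2.2) * 0.718924
Step 4: f = 2.2 + 12.7 * 0.718924
Step 5: f = 11.33 cm/hr

11.33


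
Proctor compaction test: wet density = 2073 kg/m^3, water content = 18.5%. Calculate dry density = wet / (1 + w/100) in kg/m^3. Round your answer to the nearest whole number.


Step 1: Dry density = wet density / (1 + w/100)
Step 2: Dry density = 2073 / (1 + 18.5/100)
Step 3: Dry density = 2073 / 1.185
Step 4: Dry density = 1749 kg/m^3

1749


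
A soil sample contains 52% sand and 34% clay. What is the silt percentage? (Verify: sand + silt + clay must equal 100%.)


Step 1: sand + silt + clay = 100%
Step 2: silt = 100 - sand - clay
Step 3: silt = 100 - 52 - 34
Step 4: silt = 14%

14


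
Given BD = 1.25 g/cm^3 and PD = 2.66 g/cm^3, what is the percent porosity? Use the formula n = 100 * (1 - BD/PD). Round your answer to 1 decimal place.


Step 1: Formula: n = 100 * (1 - BD / PD)
Step 2: n = 100 * (1 - 1.25 / 2.66)
Step 3: n = 100 * (1 - 0.46992)
Step 4: n = 53.0%

53.0


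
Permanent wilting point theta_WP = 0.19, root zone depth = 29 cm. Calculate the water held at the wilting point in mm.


Step 1: Water (mm) = theta_WP * depth * 10
Step 2: Water = 0.19 * 29 * 10
Step 3: Water = 55.1 mm

55.1


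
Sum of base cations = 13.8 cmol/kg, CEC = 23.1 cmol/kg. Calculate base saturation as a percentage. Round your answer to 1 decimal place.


Step 1: BS = 100 * (sum of bases) / CEC
Step 2: BS = 100 * 13.8 / 23.1
Step 3: BS = 59.7%

59.7


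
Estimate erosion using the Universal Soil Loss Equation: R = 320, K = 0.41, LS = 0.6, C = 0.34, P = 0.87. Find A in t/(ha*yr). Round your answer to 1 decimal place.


Step 1: A = R * K * LS * C * P
Step 2: R * K = 320 * 0.41 = 131.2
Step 3: (R*K) * LS = 131.2 * 0.6 = 78.72
Step 4: * C * P = 78.72 * 0.34 * 0.87 = 23.3
Step 5: A = 23.3 t/(ha*yr)

23.3


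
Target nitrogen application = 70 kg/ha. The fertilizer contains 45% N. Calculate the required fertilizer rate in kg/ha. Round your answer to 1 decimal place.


Step 1: Fertilizer rate = target N / (N content / 100)
Step 2: Rate = 70 / (45 / 100)
Step 3: Rate = 70 / 0.45
Step 4: Rate = 155.6 kg/ha

155.6


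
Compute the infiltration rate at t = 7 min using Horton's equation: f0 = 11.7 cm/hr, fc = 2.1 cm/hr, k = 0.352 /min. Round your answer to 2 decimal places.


Step 1: f = fc + (f0 - fc) * exp(-k * t)
Step 2: exp(-0.352 * 7) = 0.085094
Step 3: f = 2.1 + (11.7 - 2.1) * 0.085094
Step 4: f = 2.1 + 9.6 * 0.085094
Step 5: f = 2.92 cm/hr

2.92


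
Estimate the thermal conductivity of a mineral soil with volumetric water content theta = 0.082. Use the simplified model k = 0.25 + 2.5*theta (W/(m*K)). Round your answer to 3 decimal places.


Step 1: k = 0.25 + 2.5 * theta
Step 2: k = 0.25 + 2.5 * 0.082
Step 3: k = 0.25 + 0.205
Step 4: k = 0.455 W/(m*K)

0.455


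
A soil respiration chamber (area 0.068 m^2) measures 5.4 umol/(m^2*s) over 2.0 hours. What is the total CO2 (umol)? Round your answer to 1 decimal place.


Step 1: Convert time to seconds: 2.0 hr * 3600 = 7200.0 s
Step 2: Total = flux * area * time_s
Step 3: Total = 5.4 * 0.068 * 7200.0
Step 4: Total = 2643.8 umol

2643.8


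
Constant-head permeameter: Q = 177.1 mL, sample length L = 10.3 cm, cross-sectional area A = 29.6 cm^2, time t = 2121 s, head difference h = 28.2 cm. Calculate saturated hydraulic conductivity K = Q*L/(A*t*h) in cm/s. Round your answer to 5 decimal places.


Step 1: K = Q * L / (A * t * h)
Step 2: Numerator = 177.1 * 10.3 = 1824.13
Step 3: Denominator = 29.6 * 2121 * 28.2 = 1770441.12
Step 4: K = 1824.13 / 1770441.12 = 0.00103 cm/s

0.00103


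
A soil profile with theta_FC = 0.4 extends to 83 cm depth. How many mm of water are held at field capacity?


Step 1: Water (mm) = theta_FC * depth (cm) * 10
Step 2: Water = 0.4 * 83 * 10
Step 3: Water = 332.0 mm

332.0


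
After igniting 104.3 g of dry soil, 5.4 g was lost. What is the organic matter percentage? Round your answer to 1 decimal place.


Step 1: OM% = 100 * LOI / sample mass
Step 2: OM = 100 * 5.4 / 104.3
Step 3: OM = 5.2%

5.2


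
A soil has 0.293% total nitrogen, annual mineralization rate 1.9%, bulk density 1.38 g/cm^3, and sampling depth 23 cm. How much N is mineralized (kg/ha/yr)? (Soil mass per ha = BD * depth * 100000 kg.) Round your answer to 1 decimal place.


Step 1: Soil mass per ha = BD * depth * 100000 = 1.38 * 23 * 100000 = 3174000 kg
Step 2: Total N pool = soil mass * N%/100 = 3174000 * 0.293/100 = 9299.82 kg/ha
Step 3: N mineralized = N pool * rate%/100 = 9299.82 * 1.9/100 = 176.7 kg/ha/yr

176.7


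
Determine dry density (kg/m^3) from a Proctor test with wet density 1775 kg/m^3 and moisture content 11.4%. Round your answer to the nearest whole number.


Step 1: Dry density = wet density / (1 + w/100)
Step 2: Dry density = 1775 / (1 + 11.4/100)
Step 3: Dry density = 1775 / 1.114
Step 4: Dry density = 1593 kg/m^3

1593


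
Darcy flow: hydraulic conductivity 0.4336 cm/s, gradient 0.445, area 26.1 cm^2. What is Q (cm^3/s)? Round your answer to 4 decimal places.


Step 1: Apply Darcy's law: Q = K * i * A
Step 2: Q = 0.4336 * 0.445 * 26.1
Step 3: Q = 5.036 cm^3/s

5.036


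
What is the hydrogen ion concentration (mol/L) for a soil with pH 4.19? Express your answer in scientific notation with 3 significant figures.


Step 1: [H+] = 10^(-pH)
Step 2: [H+] = 10^(-4.19)
Step 3: [H+] = 6.46e-05 mol/L

6.46e-05


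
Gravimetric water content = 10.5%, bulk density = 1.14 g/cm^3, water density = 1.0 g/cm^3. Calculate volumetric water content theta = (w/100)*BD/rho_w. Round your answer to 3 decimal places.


Step 1: theta = (w / 100) * BD / rho_w
Step 2: theta = (10.5 / 100) * 1.14 / 1.0
Step 3: theta = 0.105 * 1.14
Step 4: theta = 0.12

0.12


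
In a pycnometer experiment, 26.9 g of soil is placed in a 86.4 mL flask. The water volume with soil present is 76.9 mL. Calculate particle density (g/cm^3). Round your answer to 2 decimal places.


Step 1: Volume of solids = flask volume - water volume with soil
Step 2: V_solids = 86.4 - 76.9 = 9.5 mL
Step 3: Particle density = mass / V_solids = 26.9 / 9.5 = 2.83 g/cm^3

2.83


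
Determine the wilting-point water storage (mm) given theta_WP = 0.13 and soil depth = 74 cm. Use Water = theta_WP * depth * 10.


Step 1: Water (mm) = theta_WP * depth * 10
Step 2: Water = 0.13 * 74 * 10
Step 3: Water = 96.2 mm

96.2


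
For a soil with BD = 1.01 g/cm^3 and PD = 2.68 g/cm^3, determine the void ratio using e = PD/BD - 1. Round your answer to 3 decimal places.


Step 1: e = PD / BD - 1
Step 2: e = 2.68 / 1.01 - 1
Step 3: e = 2.65347 - 1
Step 4: e = 1.653

1.653


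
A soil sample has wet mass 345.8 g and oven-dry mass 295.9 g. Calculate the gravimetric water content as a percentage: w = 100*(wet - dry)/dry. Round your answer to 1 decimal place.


Step 1: Water mass = wet - dry = 345.8 - 295.9 = 49.9 g
Step 2: w = 100 * water mass / dry mass
Step 3: w = 100 * 49.9 / 295.9 = 16.9%

16.9


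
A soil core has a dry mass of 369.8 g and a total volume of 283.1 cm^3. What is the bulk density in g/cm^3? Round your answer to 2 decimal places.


Step 1: Identify the formula: BD = dry mass / volume
Step 2: Substitute values: BD = 369.8 / 283.1
Step 3: BD = 1.31 g/cm^3

1.31


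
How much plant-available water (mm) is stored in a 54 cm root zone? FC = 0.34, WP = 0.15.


Step 1: Available water = (FC - WP) * depth * 10
Step 2: AW = (0.34 - 0.15) * 54 * 10
Step 3: AW = 0.19 * 54 * 10
Step 4: AW = 102.6 mm

102.6


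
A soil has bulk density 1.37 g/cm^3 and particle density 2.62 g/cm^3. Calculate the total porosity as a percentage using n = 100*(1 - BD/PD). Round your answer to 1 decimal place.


Step 1: Formula: n = 100 * (1 - BD / PD)
Step 2: n = 100 * (1 - 1.37 / 2.62)
Step 3: n = 100 * (1 - 0.5229)
Step 4: n = 47.7%

47.7


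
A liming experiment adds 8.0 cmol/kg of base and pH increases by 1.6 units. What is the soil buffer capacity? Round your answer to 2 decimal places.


Step 1: BC = change in base / change in pH
Step 2: BC = 8.0 / 1.6
Step 3: BC = 5.0 cmol/(kg*pH unit)

5.0


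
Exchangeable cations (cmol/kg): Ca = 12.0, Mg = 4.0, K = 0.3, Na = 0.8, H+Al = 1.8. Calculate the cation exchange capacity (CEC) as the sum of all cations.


Step 1: CEC = Ca + Mg + K + Na + (H+Al)
Step 2: CEC = 12.0 + 4.0 + 0.3 + 0.8 + 1.8
Step 3: CEC = 18.9 cmol/kg

18.9


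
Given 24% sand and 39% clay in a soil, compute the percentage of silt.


Step 1: sand + silt + clay = 100%
Step 2: silt = 100 - sand - clay
Step 3: silt = 100 - 24 - 39
Step 4: silt = 37%

37


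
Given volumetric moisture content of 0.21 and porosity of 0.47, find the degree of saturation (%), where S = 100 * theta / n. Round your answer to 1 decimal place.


Step 1: S = 100 * theta_v / n
Step 2: S = 100 * 0.21 / 0.47
Step 3: S = 44.7%

44.7


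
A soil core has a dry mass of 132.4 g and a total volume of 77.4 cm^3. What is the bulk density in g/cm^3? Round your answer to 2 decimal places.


Step 1: Identify the formula: BD = dry mass / volume
Step 2: Substitute values: BD = 132.4 / 77.4
Step 3: BD = 1.71 g/cm^3

1.71


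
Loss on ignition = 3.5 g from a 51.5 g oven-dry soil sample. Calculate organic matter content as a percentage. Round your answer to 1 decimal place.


Step 1: OM% = 100 * LOI / sample mass
Step 2: OM = 100 * 3.5 / 51.5
Step 3: OM = 6.8%

6.8


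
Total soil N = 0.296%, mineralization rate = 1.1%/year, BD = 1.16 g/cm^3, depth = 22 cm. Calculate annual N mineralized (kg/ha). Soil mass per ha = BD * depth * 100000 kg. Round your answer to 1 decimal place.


Step 1: Soil mass per ha = BD * depth * 100000 = 1.16 * 22 * 100000 = 2552000 kg
Step 2: Total N pool = soil mass * N%/100 = 2552000 * 0.296/100 = 7553.92 kg/ha
Step 3: N mineralized = N pool * rate%/100 = 7553.92 * 1.1/100 = 83.1 kg/ha/yr

83.1


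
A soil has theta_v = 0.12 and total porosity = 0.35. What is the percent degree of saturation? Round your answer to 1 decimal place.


Step 1: S = 100 * theta_v / n
Step 2: S = 100 * 0.12 / 0.35
Step 3: S = 34.3%

34.3


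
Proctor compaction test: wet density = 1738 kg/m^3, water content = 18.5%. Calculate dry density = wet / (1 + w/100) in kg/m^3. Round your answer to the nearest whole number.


Step 1: Dry density = wet density / (1 + w/100)
Step 2: Dry density = 1738 / (1 + 18.5/100)
Step 3: Dry density = 1738 / 1.185
Step 4: Dry density = 1467 kg/m^3

1467


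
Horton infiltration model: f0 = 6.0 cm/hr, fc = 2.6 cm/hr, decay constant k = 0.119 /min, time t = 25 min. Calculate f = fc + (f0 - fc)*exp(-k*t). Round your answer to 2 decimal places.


Step 1: f = fc + (f0 - fc) * exp(-k * t)
Step 2: exp(-0.119 * 25) = 0.051047
Step 3: f = 2.6 + (6.0 - 2.6) * 0.051047
Step 4: f = 2.6 + 3.4 * 0.051047
Step 5: f = 2.77 cm/hr

2.77


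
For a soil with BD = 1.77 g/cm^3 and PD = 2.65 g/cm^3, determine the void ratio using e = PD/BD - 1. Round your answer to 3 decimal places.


Step 1: e = PD / BD - 1
Step 2: e = 2.65 / 1.77 - 1
Step 3: e = 1.49718 - 1
Step 4: e = 0.497

0.497


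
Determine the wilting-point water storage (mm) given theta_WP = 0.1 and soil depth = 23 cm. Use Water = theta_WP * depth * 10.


Step 1: Water (mm) = theta_WP * depth * 10
Step 2: Water = 0.1 * 23 * 10
Step 3: Water = 23.0 mm

23.0


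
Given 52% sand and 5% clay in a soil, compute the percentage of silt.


Step 1: sand + silt + clay = 100%
Step 2: silt = 100 - sand - clay
Step 3: silt = 100 - 52 - 5
Step 4: silt = 43%

43


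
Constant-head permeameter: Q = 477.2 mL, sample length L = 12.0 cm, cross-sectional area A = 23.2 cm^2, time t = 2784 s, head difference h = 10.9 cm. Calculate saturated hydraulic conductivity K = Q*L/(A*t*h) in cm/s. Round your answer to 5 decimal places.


Step 1: K = Q * L / (A * t * h)
Step 2: Numerator = 477.2 * 12.0 = 5726.4
Step 3: Denominator = 23.2 * 2784 * 10.9 = 704017.92
Step 4: K = 5726.4 / 704017.92 = 0.00813 cm/s

0.00813


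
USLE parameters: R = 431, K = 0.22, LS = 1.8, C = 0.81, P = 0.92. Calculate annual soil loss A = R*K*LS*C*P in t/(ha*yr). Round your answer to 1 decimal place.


Step 1: A = R * K * LS * C * P
Step 2: R * K = 431 * 0.22 = 94.82
Step 3: (R*K) * LS = 94.82 * 1.8 = 170.676
Step 4: * C * P = 170.676 * 0.81 * 0.92 = 127.2
Step 5: A = 127.2 t/(ha*yr)

127.2


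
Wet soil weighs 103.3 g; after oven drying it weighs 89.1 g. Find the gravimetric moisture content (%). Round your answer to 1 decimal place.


Step 1: Water mass = wet - dry = 103.3 - 89.1 = 14.2 g
Step 2: w = 100 * water mass / dry mass
Step 3: w = 100 * 14.2 / 89.1 = 15.9%

15.9


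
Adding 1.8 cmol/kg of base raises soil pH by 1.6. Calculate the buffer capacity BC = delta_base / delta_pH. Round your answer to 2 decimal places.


Step 1: BC = change in base / change in pH
Step 2: BC = 1.8 / 1.6
Step 3: BC = 1.13 cmol/(kg*pH unit)

1.13


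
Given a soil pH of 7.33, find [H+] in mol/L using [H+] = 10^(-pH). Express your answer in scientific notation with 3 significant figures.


Step 1: [H+] = 10^(-pH)
Step 2: [H+] = 10^(-7.33)
Step 3: [H+] = 4.68e-08 mol/L

4.68e-08


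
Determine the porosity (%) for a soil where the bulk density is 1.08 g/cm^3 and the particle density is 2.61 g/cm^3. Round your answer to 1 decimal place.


Step 1: Formula: n = 100 * (1 - BD / PD)
Step 2: n = 100 * (1 - 1.08 / 2.61)
Step 3: n = 100 * (1 - 0.41379)
Step 4: n = 58.6%

58.6


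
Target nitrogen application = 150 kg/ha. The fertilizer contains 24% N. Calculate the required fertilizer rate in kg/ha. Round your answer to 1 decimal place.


Step 1: Fertilizer rate = target N / (N content / 100)
Step 2: Rate = 150 / (24 / 100)
Step 3: Rate = 150 / 0.24
Step 4: Rate = 625.0 kg/ha

625.0


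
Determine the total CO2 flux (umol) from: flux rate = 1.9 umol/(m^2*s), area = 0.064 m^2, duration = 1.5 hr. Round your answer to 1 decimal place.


Step 1: Convert time to seconds: 1.5 hr * 3600 = 5400.0 s
Step 2: Total = flux * area * time_s
Step 3: Total = 1.9 * 0.064 * 5400.0
Step 4: Total = 656.6 umol

656.6


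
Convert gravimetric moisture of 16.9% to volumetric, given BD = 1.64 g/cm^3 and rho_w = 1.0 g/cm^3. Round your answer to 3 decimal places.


Step 1: theta = (w / 100) * BD / rho_w
Step 2: theta = (16.9 / 100) * 1.64 / 1.0
Step 3: theta = 0.169 * 1.64
Step 4: theta = 0.277

0.277


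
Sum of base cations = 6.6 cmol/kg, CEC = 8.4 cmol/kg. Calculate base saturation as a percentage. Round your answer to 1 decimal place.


Step 1: BS = 100 * (sum of bases) / CEC
Step 2: BS = 100 * 6.6 / 8.4
Step 3: BS = 78.6%

78.6


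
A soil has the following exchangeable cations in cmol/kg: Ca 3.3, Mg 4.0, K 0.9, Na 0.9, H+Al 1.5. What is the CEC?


Step 1: CEC = Ca + Mg + K + Na + (H+Al)
Step 2: CEC = 3.3 + 4.0 + 0.9 + 0.9 + 1.5
Step 3: CEC = 10.6 cmol/kg

10.6


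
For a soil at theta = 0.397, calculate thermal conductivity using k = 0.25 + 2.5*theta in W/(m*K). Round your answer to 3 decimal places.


Step 1: k = 0.25 + 2.5 * theta
Step 2: k = 0.25 + 2.5 * 0.397
Step 3: k = 0.25 + 0.993
Step 4: k = 1.243 W/(m*K)

1.243


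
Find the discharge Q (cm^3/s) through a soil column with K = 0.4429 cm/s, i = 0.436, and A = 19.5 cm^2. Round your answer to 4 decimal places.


Step 1: Apply Darcy's law: Q = K * i * A
Step 2: Q = 0.4429 * 0.436 * 19.5
Step 3: Q = 3.7655 cm^3/s

3.7655


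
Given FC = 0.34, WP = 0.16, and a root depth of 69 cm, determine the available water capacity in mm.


Step 1: Available water = (FC - WP) * depth * 10
Step 2: AW = (0.34 - 0.16) * 69 * 10
Step 3: AW = 0.18 * 69 * 10
Step 4: AW = 124.2 mm

124.2


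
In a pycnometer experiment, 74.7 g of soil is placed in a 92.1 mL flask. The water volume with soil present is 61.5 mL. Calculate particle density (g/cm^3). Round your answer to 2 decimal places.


Step 1: Volume of solids = flask volume - water volume with soil
Step 2: V_solids = 92.1 - 61.5 = 30.6 mL
Step 3: Particle density = mass / V_solids = 74.7 / 30.6 = 2.44 g/cm^3

2.44


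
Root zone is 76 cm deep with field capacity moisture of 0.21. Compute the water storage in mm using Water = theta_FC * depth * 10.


Step 1: Water (mm) = theta_FC * depth (cm) * 10
Step 2: Water = 0.21 * 76 * 10
Step 3: Water = 159.6 mm

159.6


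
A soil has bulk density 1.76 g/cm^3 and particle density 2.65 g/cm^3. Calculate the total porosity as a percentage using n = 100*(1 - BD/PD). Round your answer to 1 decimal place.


Step 1: Formula: n = 100 * (1 - BD / PD)
Step 2: n = 100 * (1 - 1.76 / 2.65)
Step 3: n = 100 * (1 - 0.66415)
Step 4: n = 33.6%

33.6


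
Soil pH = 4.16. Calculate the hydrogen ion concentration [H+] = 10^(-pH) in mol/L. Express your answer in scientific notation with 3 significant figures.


Step 1: [H+] = 10^(-pH)
Step 2: [H+] = 10^(-4.16)
Step 3: [H+] = 6.92e-05 mol/L

6.92e-05


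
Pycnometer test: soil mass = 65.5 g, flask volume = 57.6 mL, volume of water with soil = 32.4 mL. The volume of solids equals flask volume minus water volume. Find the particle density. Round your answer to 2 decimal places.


Step 1: Volume of solids = flask volume - water volume with soil
Step 2: V_solids = 57.6 - 32.4 = 25.2 mL
Step 3: Particle density = mass / V_solids = 65.5 / 25.2 = 2.6 g/cm^3

2.6


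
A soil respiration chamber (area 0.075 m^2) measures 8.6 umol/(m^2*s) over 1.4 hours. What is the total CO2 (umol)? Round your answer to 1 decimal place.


Step 1: Convert time to seconds: 1.4 hr * 3600 = 5040.0 s
Step 2: Total = flux * area * time_s
Step 3: Total = 8.6 * 0.075 * 5040.0
Step 4: Total = 3250.8 umol

3250.8


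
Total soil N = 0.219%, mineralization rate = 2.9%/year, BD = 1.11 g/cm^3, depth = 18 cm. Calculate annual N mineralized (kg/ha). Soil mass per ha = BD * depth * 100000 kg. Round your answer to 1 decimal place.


Step 1: Soil mass per ha = BD * depth * 100000 = 1.11 * 18 * 100000 = 1998000 kg
Step 2: Total N pool = soil mass * N%/100 = 1998000 * 0.219/100 = 4375.62 kg/ha
Step 3: N mineralized = N pool * rate%/100 = 4375.62 * 2.9/100 = 126.9 kg/ha/yr

126.9


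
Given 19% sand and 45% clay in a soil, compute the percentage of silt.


Step 1: sand + silt + clay = 100%
Step 2: silt = 100 - sand - clay
Step 3: silt = 100 - 19 - 45
Step 4: silt = 36%

36


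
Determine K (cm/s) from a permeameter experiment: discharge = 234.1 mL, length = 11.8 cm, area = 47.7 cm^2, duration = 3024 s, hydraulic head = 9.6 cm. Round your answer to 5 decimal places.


Step 1: K = Q * L / (A * t * h)
Step 2: Numerator = 234.1 * 11.8 = 2762.38
Step 3: Denominator = 47.7 * 3024 * 9.6 = 1384750.08
Step 4: K = 2762.38 / 1384750.08 = 0.00199 cm/s

0.00199


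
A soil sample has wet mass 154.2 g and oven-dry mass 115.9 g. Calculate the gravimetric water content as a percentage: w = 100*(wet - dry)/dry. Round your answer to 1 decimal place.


Step 1: Water mass = wet - dry = 154.2 - 115.9 = 38.3 g
Step 2: w = 100 * water mass / dry mass
Step 3: w = 100 * 38.3 / 115.9 = 33.0%

33.0


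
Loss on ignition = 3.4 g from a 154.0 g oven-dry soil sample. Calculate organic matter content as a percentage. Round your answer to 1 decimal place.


Step 1: OM% = 100 * LOI / sample mass
Step 2: OM = 100 * 3.4 / 154.0
Step 3: OM = 2.2%

2.2


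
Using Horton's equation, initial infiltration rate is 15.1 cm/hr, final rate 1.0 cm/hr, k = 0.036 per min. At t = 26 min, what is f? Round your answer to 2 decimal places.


Step 1: f = fc + (f0 - fc) * exp(-k * t)
Step 2: exp(-0.036 * 26) = 0.392193
Step 3: f = 1.0 + (15.1 - 1.0) * 0.392193
Step 4: f = 1.0 + 14.1 * 0.392193
Step 5: f = 6.53 cm/hr

6.53


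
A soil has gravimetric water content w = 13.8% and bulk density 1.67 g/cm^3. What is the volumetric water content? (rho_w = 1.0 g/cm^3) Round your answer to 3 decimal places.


Step 1: theta = (w / 100) * BD / rho_w
Step 2: theta = (13.8 / 100) * 1.67 / 1.0
Step 3: theta = 0.138 * 1.67
Step 4: theta = 0.23

0.23


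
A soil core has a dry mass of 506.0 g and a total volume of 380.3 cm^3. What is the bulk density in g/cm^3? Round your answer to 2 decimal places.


Step 1: Identify the formula: BD = dry mass / volume
Step 2: Substitute values: BD = 506.0 / 380.3
Step 3: BD = 1.33 g/cm^3

1.33


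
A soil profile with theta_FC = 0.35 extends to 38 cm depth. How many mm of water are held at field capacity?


Step 1: Water (mm) = theta_FC * depth (cm) * 10
Step 2: Water = 0.35 * 38 * 10
Step 3: Water = 133.0 mm

133.0


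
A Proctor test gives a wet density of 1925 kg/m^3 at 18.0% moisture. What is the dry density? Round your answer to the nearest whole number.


Step 1: Dry density = wet density / (1 + w/100)
Step 2: Dry density = 1925 / (1 + 18.0/100)
Step 3: Dry density = 1925 / 1.18
Step 4: Dry density = 1631 kg/m^3

1631


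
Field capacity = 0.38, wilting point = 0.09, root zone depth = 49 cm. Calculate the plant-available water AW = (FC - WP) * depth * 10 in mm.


Step 1: Available water = (FC - WP) * depth * 10
Step 2: AW = (0.38 - 0.09) * 49 * 10
Step 3: AW = 0.29 * 49 * 10
Step 4: AW = 142.1 mm

142.1


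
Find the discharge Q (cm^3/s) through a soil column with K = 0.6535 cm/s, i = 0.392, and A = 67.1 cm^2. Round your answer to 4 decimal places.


Step 1: Apply Darcy's law: Q = K * i * A
Step 2: Q = 0.6535 * 0.392 * 67.1
Step 3: Q = 17.1891 cm^3/s

17.1891


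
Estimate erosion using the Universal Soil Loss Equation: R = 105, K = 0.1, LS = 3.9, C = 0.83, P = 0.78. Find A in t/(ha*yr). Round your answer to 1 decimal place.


Step 1: A = R * K * LS * C * P
Step 2: R * K = 105 * 0.1 = 10.5
Step 3: (R*K) * LS = 10.5 * 3.9 = 40.95
Step 4: * C * P = 40.95 * 0.83 * 0.78 = 26.5
Step 5: A = 26.5 t/(ha*yr)

26.5


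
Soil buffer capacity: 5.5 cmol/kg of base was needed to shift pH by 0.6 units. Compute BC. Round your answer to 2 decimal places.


Step 1: BC = change in base / change in pH
Step 2: BC = 5.5 / 0.6
Step 3: BC = 9.17 cmol/(kg*pH unit)

9.17


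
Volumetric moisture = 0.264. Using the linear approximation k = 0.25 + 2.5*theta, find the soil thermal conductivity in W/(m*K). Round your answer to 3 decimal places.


Step 1: k = 0.25 + 2.5 * theta
Step 2: k = 0.25 + 2.5 * 0.264
Step 3: k = 0.25 + 0.66
Step 4: k = 0.91 W/(m*K)

0.91


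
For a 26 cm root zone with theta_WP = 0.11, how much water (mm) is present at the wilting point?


Step 1: Water (mm) = theta_WP * depth * 10
Step 2: Water = 0.11 * 26 * 10
Step 3: Water = 28.6 mm

28.6
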